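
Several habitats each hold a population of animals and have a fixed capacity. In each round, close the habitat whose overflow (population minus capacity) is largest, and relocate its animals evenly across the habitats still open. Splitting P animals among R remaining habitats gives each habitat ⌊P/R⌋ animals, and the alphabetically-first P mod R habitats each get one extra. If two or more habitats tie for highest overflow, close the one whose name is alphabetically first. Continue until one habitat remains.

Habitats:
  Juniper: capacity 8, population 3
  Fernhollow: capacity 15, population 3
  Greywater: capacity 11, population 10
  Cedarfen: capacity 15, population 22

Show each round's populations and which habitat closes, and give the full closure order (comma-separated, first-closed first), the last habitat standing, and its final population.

Closure order: Cedarfen, Greywater, Juniper
Last habitat: Fernhollow with 38 animals

Round 1: Cedarfen=22 Fernhollow=3 Greywater=10 Juniper=3 → close Cedarfen (overflow 7)
  22÷3 = 7 each, +1 to first 1
Round 2: Fernhollow=11 Greywater=17 Juniper=10 → close Greywater (overflow 6)
  17÷2 = 8 each, +1 to first 1
Round 3: Fernhollow=20 Juniper=18 → close Juniper (overflow 10)
  18÷1 = 18 each, +1 to first 0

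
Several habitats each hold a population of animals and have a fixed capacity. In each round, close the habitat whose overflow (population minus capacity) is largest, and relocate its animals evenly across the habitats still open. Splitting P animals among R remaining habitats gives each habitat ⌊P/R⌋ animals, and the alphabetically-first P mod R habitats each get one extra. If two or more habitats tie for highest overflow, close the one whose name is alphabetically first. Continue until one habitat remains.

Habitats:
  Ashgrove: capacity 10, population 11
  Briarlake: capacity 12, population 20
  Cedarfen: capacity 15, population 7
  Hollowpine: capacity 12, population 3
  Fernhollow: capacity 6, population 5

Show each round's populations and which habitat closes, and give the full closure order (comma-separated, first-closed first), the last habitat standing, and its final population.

Closure order: Briarlake, Ashgrove, Fernhollow, Cedarfen
Last habitat: Hollowpine with 46 animals

Round 1: Ashgrove=11 Briarlake=20 Cedarfen=7 Fernhollow=5 Hollowpine=3 → close Briarlake (overflow 8)
  20÷4 = 5 each, +1 to first 0
Round 2: Ashgrove=16 Cedarfen=12 Fernhollow=10 Hollowpine=8 → close Ashgrove (overflow 6)
  16÷3 = 5 each, +1 to first 1
Round 3: Cedarfen=18 Fernhollow=15 Hollowpine=13 → close Fernhollow (overflow 9)
  15÷2 = 7 each, +1 to first 1
Round 4: Cedarfen=26 Hollowpine=20 → close Cedarfen (overflow 11)
  26÷1 = 26 each, +1 to first 0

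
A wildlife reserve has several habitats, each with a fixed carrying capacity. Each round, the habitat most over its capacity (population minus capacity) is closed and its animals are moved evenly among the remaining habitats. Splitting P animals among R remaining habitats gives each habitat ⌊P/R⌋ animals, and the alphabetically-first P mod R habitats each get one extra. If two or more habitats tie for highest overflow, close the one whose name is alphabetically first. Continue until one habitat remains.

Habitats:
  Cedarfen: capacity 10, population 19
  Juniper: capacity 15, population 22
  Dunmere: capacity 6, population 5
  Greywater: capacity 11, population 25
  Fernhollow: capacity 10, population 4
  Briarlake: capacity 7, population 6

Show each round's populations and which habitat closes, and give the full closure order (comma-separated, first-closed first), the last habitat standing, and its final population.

Closure order: Greywater, Cedarfen, Juniper, Briarlake, Dunmere
Last habitat: Fernhollow with 81 animals

Round 1: Briarlake=6 Cedarfen=19 Dunmere=5 Fernhollow=4 Greywater=25 Juniper=22 → close Greywater (overflow 14)
  25÷5 = 5 each, +1 to first 0
Round 2: Briarlake=11 Cedarfen=24 Dunmere=10 Fernhollow=9 Juniper=27 → close Cedarfen (overflow 14)
  24÷4 = 6 each, +1 to first 0
Round 3: Briarlake=17 Dunmere=16 Fernhollow=15 Juniper=33 → close Juniper (overflow 18)
  33÷3 = 11 each, +1 to first 0
Round 4: Briarlake=28 Dunmere=27 Fernhollow=26 → close Briarlake (overflow 21)
  28÷2 = 14 each, +1 to first 0
Round 5: Dunmere=41 Fernhollow=40 → close Dunmere (overflow 35)
  41÷1 = 41 each, +1 to first 0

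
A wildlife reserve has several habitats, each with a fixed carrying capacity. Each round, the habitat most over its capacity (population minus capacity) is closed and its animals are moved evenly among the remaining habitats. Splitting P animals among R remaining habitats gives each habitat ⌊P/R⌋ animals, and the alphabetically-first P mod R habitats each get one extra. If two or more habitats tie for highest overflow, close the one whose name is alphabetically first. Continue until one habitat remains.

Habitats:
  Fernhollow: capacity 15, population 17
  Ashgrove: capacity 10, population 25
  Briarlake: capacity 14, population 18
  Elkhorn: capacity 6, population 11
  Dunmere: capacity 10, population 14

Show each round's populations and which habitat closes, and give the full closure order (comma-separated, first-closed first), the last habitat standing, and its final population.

Round 1: Ashgrove=25 Briarlake=18 Dunmere=14 Elkhorn=11 Fernhollow=17 → close Ashgrove (overflow 15)
  25÷4 = 6 each, +1 to first 1
Round 2: Briarlake=25 Dunmere=20 Elkhorn=17 Fernhollow=23 → close Briarlake (overflow 11)
  25÷3 = 8 each, +1 to first 1
Round 3: Dunmere=29 Elkhorn=25 Fernhollow=31 → close Dunmere (overflow 19)
  29÷2 = 14 each, +1 to first 1
Round 4: Elkhorn=40 Fernhollow=45 → close Elkhorn (overflow 34)
  40÷1 = 40 each, +1 to first 0

Closure order: Ashgrove, Briarlake, Dunmere, Elkhorn
Last habitat: Fernhollow with 85 animals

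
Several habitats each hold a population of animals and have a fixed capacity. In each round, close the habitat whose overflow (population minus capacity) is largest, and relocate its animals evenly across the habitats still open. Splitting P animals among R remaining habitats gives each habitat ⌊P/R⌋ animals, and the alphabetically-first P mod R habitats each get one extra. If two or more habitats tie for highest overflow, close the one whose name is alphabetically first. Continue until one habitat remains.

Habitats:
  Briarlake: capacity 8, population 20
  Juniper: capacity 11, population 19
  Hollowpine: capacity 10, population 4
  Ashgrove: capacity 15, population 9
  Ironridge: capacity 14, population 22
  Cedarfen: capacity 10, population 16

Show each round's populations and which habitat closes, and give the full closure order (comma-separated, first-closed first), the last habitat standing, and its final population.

Round 1: Ashgrove=9 Briarlake=20 Cedarfen=16 Hollowpine=4 Ironridge=22 Juniper=19 → close Briarlake (overflow 12)
  20÷5 = 4 each, +1 to first 0
Round 2: Ashgrove=13 Cedarfen=20 Hollowpine=8 Ironridge=26 Juniper=23 → close Ironridge (overflow 12)
  26÷4 = 6 each, +1 to first 2
Round 3: Ashgrove=20 Cedarfen=27 Hollowpine=14 Juniper=29 → close Juniper (overflow 18)
  29÷3 = 9 each, +1 to first 2
Round 4: Ashgrove=30 Cedarfen=37 Hollowpine=23 → close Cedarfen (overflow 27)
  37÷2 = 18 each, +1 to first 1
Round 5: Ashgrove=49 Hollowpine=41 → close Ashgrove (overflow 34)
  49÷1 = 49 each, +1 to first 0

Closure order: Briarlake, Ironridge, Juniper, Cedarfen, Ashgrove
Last habitat: Hollowpine with 90 animals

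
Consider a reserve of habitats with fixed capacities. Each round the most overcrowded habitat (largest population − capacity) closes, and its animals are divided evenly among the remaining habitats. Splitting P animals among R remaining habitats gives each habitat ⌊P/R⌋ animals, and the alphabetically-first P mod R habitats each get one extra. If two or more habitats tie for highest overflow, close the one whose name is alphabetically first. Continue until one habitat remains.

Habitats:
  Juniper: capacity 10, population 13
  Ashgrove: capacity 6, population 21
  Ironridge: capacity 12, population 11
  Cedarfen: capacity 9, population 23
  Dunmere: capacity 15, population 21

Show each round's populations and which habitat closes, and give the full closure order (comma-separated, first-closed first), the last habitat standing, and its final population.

Closure order: Ashgrove, Cedarfen, Dunmere, Juniper
Last habitat: Ironridge with 89 animals

Round 1: Ashgrove=21 Cedarfen=23 Dunmere=21 Ironridge=11 Juniper=13 → close Ashgrove (overflow 15)
  21÷4 = 5 each, +1 to first 1
Round 2: Cedarfen=29 Dunmere=26 Ironridge=16 Juniper=18 → close Cedarfen (overflow 20)
  29÷3 = 9 each, +1 to first 2
Round 3: Dunmere=36 Ironridge=26 Juniper=27 → close Dunmere (overflow 21)
  36÷2 = 18 each, +1 to first 0
Round 4: Ironridge=44 Juniper=45 → close Juniper (overflow 35)
  45÷1 = 45 each, +1 to first 0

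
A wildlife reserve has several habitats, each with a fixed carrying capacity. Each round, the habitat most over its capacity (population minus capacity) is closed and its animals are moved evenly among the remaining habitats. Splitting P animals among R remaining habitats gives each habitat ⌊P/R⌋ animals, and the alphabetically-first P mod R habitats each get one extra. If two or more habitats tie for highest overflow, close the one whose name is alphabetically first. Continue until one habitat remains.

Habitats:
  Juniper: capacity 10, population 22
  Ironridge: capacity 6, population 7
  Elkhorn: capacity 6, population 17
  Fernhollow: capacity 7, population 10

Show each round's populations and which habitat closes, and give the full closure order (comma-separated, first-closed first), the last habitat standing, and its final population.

Round 1: Elkhorn=17 Fernhollow=10 Ironridge=7 Juniper=22 → close Juniper (overflow 12)
  22÷3 = 7 each, +1 to first 1
Round 2: Elkhorn=25 Fernhollow=17 Ironridge=14 → close Elkhorn (overflow 19)
  25÷2 = 12 each, +1 to first 1
Round 3: Fernhollow=30 Ironridge=26 → close Fernhollow (overflow 23)
  30÷1 = 30 each, +1 to first 0

Closure order: Juniper, Elkhorn, Fernhollow
Last habitat: Ironridge with 56 animals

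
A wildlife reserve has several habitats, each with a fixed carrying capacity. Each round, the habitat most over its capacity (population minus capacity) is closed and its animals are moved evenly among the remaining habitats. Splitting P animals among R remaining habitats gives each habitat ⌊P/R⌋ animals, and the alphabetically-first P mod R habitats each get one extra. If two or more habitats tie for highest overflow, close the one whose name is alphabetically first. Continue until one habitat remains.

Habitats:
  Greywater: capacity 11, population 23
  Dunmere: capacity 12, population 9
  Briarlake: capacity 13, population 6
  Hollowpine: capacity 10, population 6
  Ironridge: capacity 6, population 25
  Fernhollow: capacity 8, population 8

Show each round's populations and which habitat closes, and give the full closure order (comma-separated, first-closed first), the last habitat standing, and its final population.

Round 1: Briarlake=6 Dunmere=9 Fernhollow=8 Greywater=23 Hollowpine=6 Ironridge=25 → close Ironridge (overflow 19)
  25÷5 = 5 each, +1 to first 0
Round 2: Briarlake=11 Dunmere=14 Fernhollow=13 Greywater=28 Hollowpine=11 → close Greywater (overflow 17)
  28÷4 = 7 each, +1 to first 0
Round 3: Briarlake=18 Dunmere=21 Fernhollow=20 Hollowpine=18 → close Fernhollow (overflow 12)
  20÷3 = 6 each, +1 to first 2
Round 4: Briarlake=25 Dunmere=28 Hollowpine=24 → close Dunmere (overflow 16)
  28÷2 = 14 each, +1 to first 0
Round 5: Briarlake=39 Hollowpine=38 → close Hollowpine (overflow 28)
  38÷1 = 38 each, +1 to first 0

Closure order: Ironridge, Greywater, Fernhollow, Dunmere, Hollowpine
Last habitat: Briarlake with 77 animals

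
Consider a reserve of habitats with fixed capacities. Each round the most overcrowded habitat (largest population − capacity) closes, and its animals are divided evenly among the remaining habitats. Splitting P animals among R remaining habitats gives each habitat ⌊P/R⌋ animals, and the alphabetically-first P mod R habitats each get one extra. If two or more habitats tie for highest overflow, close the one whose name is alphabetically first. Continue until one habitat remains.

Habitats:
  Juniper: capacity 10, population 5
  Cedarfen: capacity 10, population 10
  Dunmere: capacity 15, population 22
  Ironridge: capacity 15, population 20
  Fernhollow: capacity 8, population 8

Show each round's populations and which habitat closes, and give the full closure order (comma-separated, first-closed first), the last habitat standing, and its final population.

Closure order: Dunmere, Ironridge, Cedarfen, Fernhollow
Last habitat: Juniper with 65 animals

Round 1: Cedarfen=10 Dunmere=22 Fernhollow=8 Ironridge=20 Juniper=5 → close Dunmere (overflow 7)
  22÷4 = 5 each, +1 to first 2
Round 2: Cedarfen=16 Fernhollow=14 Ironridge=25 Juniper=10 → close Ironridge (overflow 10)
  25÷3 = 8 each, +1 to first 1
Round 3: Cedarfen=25 Fernhollow=22 Juniper=18 → close Cedarfen (overflow 15)
  25÷2 = 12 each, +1 to first 1
Round 4: Fernhollow=35 Juniper=30 → close Fernhollow (overflow 27)
  35÷1 = 35 each, +1 to first 0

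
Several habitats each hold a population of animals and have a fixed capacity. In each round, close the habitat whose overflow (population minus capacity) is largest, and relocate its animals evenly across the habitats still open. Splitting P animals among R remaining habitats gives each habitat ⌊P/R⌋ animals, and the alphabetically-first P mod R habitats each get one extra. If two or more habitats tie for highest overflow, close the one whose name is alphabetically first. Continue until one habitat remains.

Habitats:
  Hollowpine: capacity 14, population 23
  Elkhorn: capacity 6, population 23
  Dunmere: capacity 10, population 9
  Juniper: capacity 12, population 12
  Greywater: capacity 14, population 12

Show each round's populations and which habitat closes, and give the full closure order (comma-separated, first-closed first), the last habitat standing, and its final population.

Closure order: Elkhorn, Hollowpine, Dunmere, Greywater
Last habitat: Juniper with 79 animals

Round 1: Dunmere=9 Elkhorn=23 Greywater=12 Hollowpine=23 Juniper=12 → close Elkhorn (overflow 17)
  23÷4 = 5 each, +1 to first 3
Round 2: Dunmere=15 Greywater=18 Hollowpine=29 Juniper=17 → close Hollowpine (overflow 15)
  29÷3 = 9 each, +1 to first 2
Round 3: Dunmere=25 Greywater=28 Juniper=26 → close Dunmere (overflow 15)
  25÷2 = 12 each, +1 to first 1
Round 4: Greywater=41 Juniper=38 → close Greywater (overflow 27)
  41÷1 = 41 each, +1 to first 0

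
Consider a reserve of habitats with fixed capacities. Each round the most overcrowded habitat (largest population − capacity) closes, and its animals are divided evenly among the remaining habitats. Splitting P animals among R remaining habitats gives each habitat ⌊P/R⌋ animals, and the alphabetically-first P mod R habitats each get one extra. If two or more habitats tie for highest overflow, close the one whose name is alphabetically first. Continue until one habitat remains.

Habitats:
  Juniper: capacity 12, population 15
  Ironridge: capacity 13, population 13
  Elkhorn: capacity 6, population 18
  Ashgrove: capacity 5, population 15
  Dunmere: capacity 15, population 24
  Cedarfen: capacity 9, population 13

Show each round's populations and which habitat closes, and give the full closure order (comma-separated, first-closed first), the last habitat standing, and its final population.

Closure order: Elkhorn, Ashgrove, Dunmere, Cedarfen, Juniper
Last habitat: Ironridge with 98 animals

Round 1: Ashgrove=15 Cedarfen=13 Dunmere=24 Elkhorn=18 Ironridge=13 Juniper=15 → close Elkhorn (overflow 12)
  18÷5 = 3 each, +1 to first 3
Round 2: Ashgrove=19 Cedarfen=17 Dunmere=28 Ironridge=16 Juniper=18 → close Ashgrove (overflow 14)
  19÷4 = 4 each, +1 to first 3
Round 3: Cedarfen=22 Dunmere=33 Ironridge=21 Juniper=22 → close Dunmere (overflow 18)
  33÷3 = 11 each, +1 to first 0
Round 4: Cedarfen=33 Ironridge=32 Juniper=33 → close Cedarfen (overflow 24)
  33÷2 = 16 each, +1 to first 1
Round 5: Ironridge=49 Juniper=49 → close Juniper (overflow 37)
  49÷1 = 49 each, +1 to first 0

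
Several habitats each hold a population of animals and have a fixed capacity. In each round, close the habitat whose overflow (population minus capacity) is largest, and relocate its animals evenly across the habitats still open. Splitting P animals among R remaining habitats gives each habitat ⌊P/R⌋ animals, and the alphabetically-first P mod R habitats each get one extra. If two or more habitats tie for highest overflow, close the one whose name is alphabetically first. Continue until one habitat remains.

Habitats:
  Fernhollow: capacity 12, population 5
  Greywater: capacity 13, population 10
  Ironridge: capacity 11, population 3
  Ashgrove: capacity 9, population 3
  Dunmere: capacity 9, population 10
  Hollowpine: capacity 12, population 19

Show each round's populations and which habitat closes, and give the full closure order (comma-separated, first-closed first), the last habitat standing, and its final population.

Closure order: Hollowpine, Dunmere, Greywater, Ashgrove, Fernhollow
Last habitat: Ironridge with 50 animals

Round 1: Ashgrove=3 Dunmere=10 Fernhollow=5 Greywater=10 Hollowpine=19 Ironridge=3 → close Hollowpine (overflow 7)
  19÷5 = 3 each, +1 to first 4
Round 2: Ashgrove=7 Dunmere=14 Fernhollow=9 Greywater=14 Ironridge=6 → close Dunmere (overflow 5)
  14÷4 = 3 each, +1 to first 2
Round 3: Ashgrove=11 Fernhollow=13 Greywater=17 Ironridge=9 → close Greywater (overflow 4)
  17÷3 = 5 each, +1 to first 2
Round 4: Ashgrove=17 Fernhollow=19 Ironridge=14 → close Ashgrove (overflow 8)
  17÷2 = 8 each, +1 to first 1
Round 5: Fernhollow=28 Ironridge=22 → close Fernhollow (overflow 16)
  28÷1 = 28 each, +1 to first 0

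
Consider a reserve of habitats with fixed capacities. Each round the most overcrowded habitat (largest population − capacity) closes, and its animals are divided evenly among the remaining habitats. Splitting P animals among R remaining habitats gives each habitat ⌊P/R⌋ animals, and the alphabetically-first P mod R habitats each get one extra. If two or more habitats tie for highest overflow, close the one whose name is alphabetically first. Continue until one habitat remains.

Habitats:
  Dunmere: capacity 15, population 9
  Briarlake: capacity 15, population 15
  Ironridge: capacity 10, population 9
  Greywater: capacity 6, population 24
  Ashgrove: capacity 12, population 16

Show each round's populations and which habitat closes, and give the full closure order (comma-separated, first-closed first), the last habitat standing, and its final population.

Closure order: Greywater, Ashgrove, Briarlake, Ironridge
Last habitat: Dunmere with 73 animals

Round 1: Ashgrove=16 Briarlake=15 Dunmere=9 Greywater=24 Ironridge=9 → close Greywater (overflow 18)
  24÷4 = 6 each, +1 to first 0
Round 2: Ashgrove=22 Briarlake=21 Dunmere=15 Ironridge=15 → close Ashgrove (overflow 10)
  22÷3 = 7 each, +1 to first 1
Round 3: Briarlake=29 Dunmere=22 Ironridge=22 → close Briarlake (overflow 14)
  29÷2 = 14 each, +1 to first 1
Round 4: Dunmere=37 Ironridge=36 → close Ironridge (overflow 26)
  36÷1 = 36 each, +1 to first 0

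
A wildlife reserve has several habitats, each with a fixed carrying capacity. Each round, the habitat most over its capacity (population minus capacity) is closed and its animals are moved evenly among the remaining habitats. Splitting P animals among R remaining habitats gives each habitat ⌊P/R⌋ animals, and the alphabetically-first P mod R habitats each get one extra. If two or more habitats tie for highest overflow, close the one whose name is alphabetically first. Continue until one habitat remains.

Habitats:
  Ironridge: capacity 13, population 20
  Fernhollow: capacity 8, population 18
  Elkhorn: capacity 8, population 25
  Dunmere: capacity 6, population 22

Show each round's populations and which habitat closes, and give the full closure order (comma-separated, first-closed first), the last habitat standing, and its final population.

Round 1: Dunmere=22 Elkhorn=25 Fernhollow=18 Ironridge=20 → close Elkhorn (overflow 17)
  25÷3 = 8 each, +1 to first 1
Round 2: Dunmere=31 Fernhollow=26 Ironridge=28 → close Dunmere (overflow 25)
  31÷2 = 15 each, +1 to first 1
Round 3: Fernhollow=42 Ironridge=43 → close Fernhollow (overflow 34)
  42÷1 = 42 each, +1 to first 0

Closure order: Elkhorn, Dunmere, Fernhollow
Last habitat: Ironridge with 85 animals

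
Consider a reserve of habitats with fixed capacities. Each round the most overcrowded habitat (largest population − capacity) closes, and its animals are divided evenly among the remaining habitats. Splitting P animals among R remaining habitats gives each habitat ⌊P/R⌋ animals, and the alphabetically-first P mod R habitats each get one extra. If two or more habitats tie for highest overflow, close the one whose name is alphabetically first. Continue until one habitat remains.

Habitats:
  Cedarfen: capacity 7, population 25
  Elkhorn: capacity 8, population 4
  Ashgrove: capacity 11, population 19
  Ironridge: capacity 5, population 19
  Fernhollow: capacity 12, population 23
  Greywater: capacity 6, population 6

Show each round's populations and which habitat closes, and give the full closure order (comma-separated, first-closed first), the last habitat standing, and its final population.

Round 1: Ashgrove=19 Cedarfen=25 Elkhorn=4 Fernhollow=23 Greywater=6 Ironridge=19 → close Cedarfen (overflow 18)
  25÷5 = 5 each, +1 to first 0
Round 2: Ashgrove=24 Elkhorn=9 Fernhollow=28 Greywater=11 Ironridge=24 → close Ironridge (overflow 19)
  24÷4 = 6 each, +1 to first 0
Round 3: Ashgrove=30 Elkhorn=15 Fernhollow=34 Greywater=17 → close Fernhollow (overflow 22)
  34÷3 = 11 each, +1 to first 1
Round 4: Ashgrove=42 Elkhorn=26 Greywater=28 → close Ashgrove (overflow 31)
  42÷2 = 21 each, +1 to first 0
Round 5: Elkhorn=47 Greywater=49 → close Greywater (overflow 43)
  49÷1 = 49 each, +1 to first 0

Closure order: Cedarfen, Ironridge, Fernhollow, Ashgrove, Greywater
Last habitat: Elkhorn with 96 animals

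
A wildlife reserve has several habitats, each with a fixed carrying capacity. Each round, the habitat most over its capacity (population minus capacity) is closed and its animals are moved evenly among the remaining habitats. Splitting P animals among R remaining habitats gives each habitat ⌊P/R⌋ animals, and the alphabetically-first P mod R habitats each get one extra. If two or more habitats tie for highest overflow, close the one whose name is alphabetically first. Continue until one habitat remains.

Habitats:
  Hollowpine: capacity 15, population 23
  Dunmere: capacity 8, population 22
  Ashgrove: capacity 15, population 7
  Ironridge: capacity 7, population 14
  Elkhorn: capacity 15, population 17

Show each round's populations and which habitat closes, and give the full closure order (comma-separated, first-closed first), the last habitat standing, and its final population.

Closure order: Dunmere, Hollowpine, Ironridge, Elkhorn
Last habitat: Ashgrove with 83 animals

Round 1: Ashgrove=7 Dunmere=22 Elkhorn=17 Hollowpine=23 Ironridge=14 → close Dunmere (overflow 14)
  22÷4 = 5 each, +1 to first 2
Round 2: Ashgrove=13 Elkhorn=23 Hollowpine=28 Ironridge=19 → close Hollowpine (overflow 13)
  28÷3 = 9 each, +1 to first 1
Round 3: Ashgrove=23 Elkhorn=32 Ironridge=28 → close Ironridge (overflow 21)
  28÷2 = 14 each, +1 to first 0
Round 4: Ashgrove=37 Elkhorn=46 → close Elkhorn (overflow 31)
  46÷1 = 46 each, +1 to first 0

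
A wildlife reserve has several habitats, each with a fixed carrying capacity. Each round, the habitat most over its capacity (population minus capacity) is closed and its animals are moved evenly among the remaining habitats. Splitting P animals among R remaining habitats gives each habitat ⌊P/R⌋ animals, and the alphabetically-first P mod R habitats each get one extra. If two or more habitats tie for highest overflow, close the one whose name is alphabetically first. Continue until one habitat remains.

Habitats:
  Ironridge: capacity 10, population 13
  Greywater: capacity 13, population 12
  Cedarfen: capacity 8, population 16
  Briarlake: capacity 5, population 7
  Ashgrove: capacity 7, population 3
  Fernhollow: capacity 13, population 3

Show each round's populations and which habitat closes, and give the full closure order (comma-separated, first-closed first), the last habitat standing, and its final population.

Closure order: Cedarfen, Ironridge, Briarlake, Greywater, Ashgrove
Last habitat: Fernhollow with 54 animals

Round 1: Ashgrove=3 Briarlake=7 Cedarfen=16 Fernhollow=3 Greywater=12 Ironridge=13 → close Cedarfen (overflow 8)
  16÷5 = 3 each, +1 to first 1
Round 2: Ashgrove=7 Briarlake=10 Fernhollow=6 Greywater=15 Ironridge=16 → close Ironridge (overflow 6)
  16÷4 = 4 each, +1 to first 0
Round 3: Ashgrove=11 Briarlake=14 Fernhollow=10 Greywater=19 → close Briarlake (overflow 9)
  14÷3 = 4 each, +1 to first 2
Round 4: Ashgrove=16 Fernhollow=15 Greywater=23 → close Greywater (overflow 10)
  23÷2 = 11 each, +1 to first 1
Round 5: Ashgrove=28 Fernhollow=26 → close Ashgrove (overflow 21)
  28÷1 = 28 each, +1 to first 0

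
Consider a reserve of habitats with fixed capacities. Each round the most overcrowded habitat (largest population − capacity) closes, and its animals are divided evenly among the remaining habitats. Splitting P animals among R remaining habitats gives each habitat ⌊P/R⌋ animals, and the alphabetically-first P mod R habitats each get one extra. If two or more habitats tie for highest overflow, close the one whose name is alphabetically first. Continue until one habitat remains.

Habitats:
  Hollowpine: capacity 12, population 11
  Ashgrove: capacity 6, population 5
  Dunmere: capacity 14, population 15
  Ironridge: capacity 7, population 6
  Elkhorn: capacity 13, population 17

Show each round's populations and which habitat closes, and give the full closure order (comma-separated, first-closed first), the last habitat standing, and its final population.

Round 1: Ashgrove=5 Dunmere=15 Elkhorn=17 Hollowpine=11 Ironridge=6 → close Elkhorn (overflow 4)
  17÷4 = 4 each, +1 to first 1
Round 2: Ashgrove=10 Dunmere=19 Hollowpine=15 Ironridge=10 → close Dunmere (overflow 5)
  19÷3 = 6 each, +1 to first 1
Round 3: Ashgrove=17 Hollowpine=21 Ironridge=16 → close Ashgrove (overflow 11)
  17÷2 = 8 each, +1 to first 1
Round 4: Hollowpine=30 Ironridge=24 → close Hollowpine (overflow 18)
  30÷1 = 30 each, +1 to first 0

Closure order: Elkhorn, Dunmere, Ashgrove, Hollowpine
Last habitat: Ironridge with 54 animals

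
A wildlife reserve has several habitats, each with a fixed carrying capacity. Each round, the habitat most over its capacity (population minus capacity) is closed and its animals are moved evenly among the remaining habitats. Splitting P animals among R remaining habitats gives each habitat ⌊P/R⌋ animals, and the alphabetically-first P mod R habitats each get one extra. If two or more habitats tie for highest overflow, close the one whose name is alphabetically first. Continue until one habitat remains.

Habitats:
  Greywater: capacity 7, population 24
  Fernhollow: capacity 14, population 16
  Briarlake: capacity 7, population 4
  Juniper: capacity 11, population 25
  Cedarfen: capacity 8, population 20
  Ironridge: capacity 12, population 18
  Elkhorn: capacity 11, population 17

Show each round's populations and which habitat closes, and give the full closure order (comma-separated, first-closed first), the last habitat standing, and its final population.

Closure order: Greywater, Juniper, Cedarfen, Elkhorn, Ironridge, Fernhollow
Last habitat: Briarlake with 124 animals

Round 1: Briarlake=4 Cedarfen=20 Elkhorn=17 Fernhollow=16 Greywater=24 Ironridge=18 Juniper=25 → close Greywater (overflow 17)
  24÷6 = 4 each, +1 to first 0
Round 2: Briarlake=8 Cedarfen=24 Elkhorn=21 Fernhollow=20 Ironridge=22 Juniper=29 → close Juniper (overflow 18)
  29÷5 = 5 each, +1 to first 4
Round 3: Briarlake=14 Cedarfen=30 Elkhorn=27 Fernhollow=26 Ironridge=27 → close Cedarfen (overflow 22)
  30÷4 = 7 each, +1 to first 2
Round 4: Briarlake=22 Elkhorn=35 Fernhollow=33 Ironridge=34 → close Elkhorn (overflow 24)
  35÷3 = 11 each, +1 to first 2
Round 5: Briarlake=34 Fernhollow=45 Ironridge=45 → close Ironridge (overflow 33)
  45÷2 = 22 each, +1 to first 1
Round 6: Briarlake=57 Fernhollow=67 → close Fernhollow (overflow 53)
  67÷1 = 67 each, +1 to first 0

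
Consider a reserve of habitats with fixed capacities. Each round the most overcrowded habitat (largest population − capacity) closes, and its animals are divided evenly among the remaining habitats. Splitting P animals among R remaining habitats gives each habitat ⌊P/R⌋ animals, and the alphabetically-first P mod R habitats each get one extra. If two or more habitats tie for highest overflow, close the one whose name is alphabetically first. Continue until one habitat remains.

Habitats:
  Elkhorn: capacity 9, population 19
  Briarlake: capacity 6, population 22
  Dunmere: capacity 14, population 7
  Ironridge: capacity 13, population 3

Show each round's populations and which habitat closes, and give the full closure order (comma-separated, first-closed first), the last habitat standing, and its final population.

Closure order: Briarlake, Elkhorn, Dunmere
Last habitat: Ironridge with 51 animals

Round 1: Briarlake=22 Dunmere=7 Elkhorn=19 Ironridge=3 → close Briarlake (overflow 16)
  22÷3 = 7 each, +1 to first 1
Round 2: Dunmere=15 Elkhorn=26 Ironridge=10 → close Elkhorn (overflow 17)
  26÷2 = 13 each, +1 to first 0
Round 3: Dunmere=28 Ironridge=23 → close Dunmere (overflow 14)
  28÷1 = 28 each, +1 to first 0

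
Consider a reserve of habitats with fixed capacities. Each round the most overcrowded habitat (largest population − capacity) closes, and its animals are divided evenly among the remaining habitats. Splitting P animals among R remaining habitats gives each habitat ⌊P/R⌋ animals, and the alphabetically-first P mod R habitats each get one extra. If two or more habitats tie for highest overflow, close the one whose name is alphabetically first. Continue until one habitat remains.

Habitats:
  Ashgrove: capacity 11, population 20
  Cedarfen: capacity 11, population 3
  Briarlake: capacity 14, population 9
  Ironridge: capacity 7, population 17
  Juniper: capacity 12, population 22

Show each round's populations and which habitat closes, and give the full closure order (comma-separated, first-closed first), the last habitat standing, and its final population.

Round 1: Ashgrove=20 Briarlake=9 Cedarfen=3 Ironridge=17 Juniper=22 → close Ironridge (overflow 10)
  17÷4 = 4 each, +1 to first 1
Round 2: Ashgrove=25 Briarlake=13 Cedarfen=7 Juniper=26 → close Ashgrove (overflow 14)
  25÷3 = 8 each, +1 to first 1
Round 3: Briarlake=22 Cedarfen=15 Juniper=34 → close Juniper (overflow 22)
  34÷2 = 17 each, +1 to first 0
Round 4: Briarlake=39 Cedarfen=32 → close Briarlake (overflow 25)
  39÷1 = 39 each, +1 to first 0

Closure order: Ironridge, Ashgrove, Juniper, Briarlake
Last habitat: Cedarfen with 71 animals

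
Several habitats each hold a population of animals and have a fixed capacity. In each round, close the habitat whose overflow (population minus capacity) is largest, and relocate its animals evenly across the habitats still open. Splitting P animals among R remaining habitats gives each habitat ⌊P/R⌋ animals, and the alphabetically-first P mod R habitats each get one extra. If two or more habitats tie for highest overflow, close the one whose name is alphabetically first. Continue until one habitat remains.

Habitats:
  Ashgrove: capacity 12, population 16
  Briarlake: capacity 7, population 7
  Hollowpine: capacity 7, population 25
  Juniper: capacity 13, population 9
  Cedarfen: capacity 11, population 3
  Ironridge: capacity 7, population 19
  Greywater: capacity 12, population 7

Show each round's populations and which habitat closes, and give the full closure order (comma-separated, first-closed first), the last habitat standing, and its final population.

Round 1: Ashgrove=16 Briarlake=7 Cedarfen=3 Greywater=7 Hollowpine=25 Ironridge=19 Juniper=9 → close Hollowpine (overflow 18)
  25÷6 = 4 each, +1 to first 1
Round 2: Ashgrove=21 Briarlake=11 Cedarfen=7 Greywater=11 Ironridge=23 Juniper=13 → close Ironridge (overflow 16)
  23÷5 = 4 each, +1 to first 3
Round 3: Ashgrove=26 Briarlake=16 Cedarfen=12 Greywater=15 Juniper=17 → close Ashgrove (overflow 14)
  26÷4 = 6 each, +1 to first 2
Round 4: Briarlake=23 Cedarfen=19 Greywater=21 Juniper=23 → close Briarlake (overflow 16)
  23÷3 = 7 each, +1 to first 2
Round 5: Cedarfen=27 Greywater=29 Juniper=30 → close Greywater (overflow 17)
  29÷2 = 14 each, +1 to first 1
Round 6: Cedarfen=42 Juniper=44 → close Cedarfen (overflow 31)
  42÷1 = 42 each, +1 to first 0

Closure order: Hollowpine, Ironridge, Ashgrove, Briarlake, Greywater, Cedarfen
Last habitat: Juniper with 86 animals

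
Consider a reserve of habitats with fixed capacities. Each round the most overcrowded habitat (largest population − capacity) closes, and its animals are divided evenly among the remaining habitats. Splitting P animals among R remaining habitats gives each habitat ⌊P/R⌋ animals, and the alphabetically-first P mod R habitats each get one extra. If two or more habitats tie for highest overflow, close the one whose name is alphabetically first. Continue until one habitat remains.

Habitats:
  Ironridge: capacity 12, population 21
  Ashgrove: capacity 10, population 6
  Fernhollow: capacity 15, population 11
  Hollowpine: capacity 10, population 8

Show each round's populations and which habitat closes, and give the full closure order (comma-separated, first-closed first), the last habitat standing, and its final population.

Closure order: Ironridge, Hollowpine, Ashgrove
Last habitat: Fernhollow with 46 animals

Round 1: Ashgrove=6 Fernhollow=11 Hollowpine=8 Ironridge=21 → close Ironridge (overflow 9)
  21÷3 = 7 each, +1 to first 0
Round 2: Ashgrove=13 Fernhollow=18 Hollowpine=15 → close Hollowpine (overflow 5)
  15÷2 = 7 each, +1 to first 1
Round 3: Ashgrove=21 Fernhollow=25 → close Ashgrove (overflow 11)
  21÷1 = 21 each, +1 to first 0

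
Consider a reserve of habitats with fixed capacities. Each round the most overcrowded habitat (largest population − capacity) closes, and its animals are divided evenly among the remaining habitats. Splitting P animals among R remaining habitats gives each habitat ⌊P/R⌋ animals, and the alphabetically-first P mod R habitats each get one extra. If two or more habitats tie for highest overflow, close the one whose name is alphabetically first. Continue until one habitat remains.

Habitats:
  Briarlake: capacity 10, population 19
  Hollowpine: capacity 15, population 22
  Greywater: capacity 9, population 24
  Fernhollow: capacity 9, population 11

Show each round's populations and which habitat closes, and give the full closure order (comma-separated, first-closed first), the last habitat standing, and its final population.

Round 1: Briarlake=19 Fernhollow=11 Greywater=24 Hollowpine=22 → close Greywater (overflow 15)
  24÷3 = 8 each, +1 to first 0
Round 2: Briarlake=27 Fernhollow=19 Hollowpine=30 → close Briarlake (overflow 17)
  27÷2 = 13 each, +1 to first 1
Round 3: Fernhollow=33 Hollowpine=43 → close Hollowpine (overflow 28)
  43÷1 = 43 each, +1 to first 0

Closure order: Greywater, Briarlake, Hollowpine
Last habitat: Fernhollow with 76 animals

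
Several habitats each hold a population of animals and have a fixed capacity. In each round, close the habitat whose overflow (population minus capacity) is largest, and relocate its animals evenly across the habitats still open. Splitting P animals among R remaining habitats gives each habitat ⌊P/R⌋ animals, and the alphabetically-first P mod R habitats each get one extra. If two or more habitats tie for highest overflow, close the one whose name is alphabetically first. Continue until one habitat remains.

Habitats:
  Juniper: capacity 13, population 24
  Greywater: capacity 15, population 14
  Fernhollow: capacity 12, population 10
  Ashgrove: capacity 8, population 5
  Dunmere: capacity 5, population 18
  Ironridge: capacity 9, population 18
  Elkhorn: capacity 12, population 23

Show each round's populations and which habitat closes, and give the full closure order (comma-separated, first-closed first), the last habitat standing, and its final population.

Round 1: Ashgrove=5 Dunmere=18 Elkhorn=23 Fernhollow=10 Greywater=14 Ironridge=18 Juniper=24 → close Dunmere (overflow 13)
  18÷6 = 3 each, +1 to first 0
Round 2: Ashgrove=8 Elkhorn=26 Fernhollow=13 Greywater=17 Ironridge=21 Juniper=27 → close Elkhorn (overflow 14)
  26÷5 = 5 each, +1 to first 1
Round 3: Ashgrove=14 Fernhollow=18 Greywater=22 Ironridge=26 Juniper=32 → close Juniper (overflow 19)
  32÷4 = 8 each, +1 to first 0
Round 4: Ashgrove=22 Fernhollow=26 Greywater=30 Ironridge=34 → close Ironridge (overflow 25)
  34÷3 = 11 each, +1 to first 1
Round 5: Ashgrove=34 Fernhollow=37 Greywater=41 → close Ashgrove (overflow 26)
  34÷2 = 17 each, +1 to first 0
Round 6: Fernhollow=54 Greywater=58 → close Greywater (overflow 43)
  58÷1 = 58 each, +1 to first 0

Closure order: Dunmere, Elkhorn, Juniper, Ironridge, Ashgrove, Greywater
Last habitat: Fernhollow with 112 animals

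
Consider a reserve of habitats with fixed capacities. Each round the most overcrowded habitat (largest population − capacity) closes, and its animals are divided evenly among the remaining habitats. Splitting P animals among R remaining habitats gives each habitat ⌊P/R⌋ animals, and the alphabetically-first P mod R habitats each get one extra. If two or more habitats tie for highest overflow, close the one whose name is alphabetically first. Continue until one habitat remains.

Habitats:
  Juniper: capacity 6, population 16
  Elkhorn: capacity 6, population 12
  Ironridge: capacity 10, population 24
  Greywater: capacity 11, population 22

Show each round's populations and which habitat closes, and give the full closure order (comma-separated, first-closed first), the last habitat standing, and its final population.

Closure order: Ironridge, Greywater, Juniper
Last habitat: Elkhorn with 74 animals

Round 1: Elkhorn=12 Greywater=22 Ironridge=24 Juniper=16 → close Ironridge (overflow 14)
  24÷3 = 8 each, +1 to first 0
Round 2: Elkhorn=20 Greywater=30 Juniper=24 → close Greywater (overflow 19)
  30÷2 = 15 each, +1 to first 0
Round 3: Elkhorn=35 Juniper=39 → close Juniper (overflow 33)
  39÷1 = 39 each, +1 to first 0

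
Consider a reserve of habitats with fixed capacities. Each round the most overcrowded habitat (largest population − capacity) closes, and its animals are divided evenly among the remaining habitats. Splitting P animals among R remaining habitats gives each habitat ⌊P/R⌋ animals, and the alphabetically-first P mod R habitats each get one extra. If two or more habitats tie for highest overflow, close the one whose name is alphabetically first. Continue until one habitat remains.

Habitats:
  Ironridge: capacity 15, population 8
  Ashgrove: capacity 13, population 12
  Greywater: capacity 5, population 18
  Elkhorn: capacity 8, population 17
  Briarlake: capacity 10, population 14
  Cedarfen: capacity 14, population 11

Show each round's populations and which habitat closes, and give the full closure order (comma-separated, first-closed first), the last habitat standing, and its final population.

Round 1: Ashgrove=12 Briarlake=14 Cedarfen=11 Elkhorn=17 Greywater=18 Ironridge=8 → close Greywater (overflow 13)
  18÷5 = 3 each, +1 to first 3
Round 2: Ashgrove=16 Briarlake=18 Cedarfen=15 Elkhorn=20 Ironridge=11 → close Elkhorn (overflow 12)
  20÷4 = 5 each, +1 to first 0
Round 3: Ashgrove=21 Briarlake=23 Cedarfen=20 Ironridge=16 → close Briarlake (overflow 13)
  23÷3 = 7 each, +1 to first 2
Round 4: Ashgrove=29 Cedarfen=28 Ironridge=23 → close Ashgrove (overflow 16)
  29÷2 = 14 each, +1 to first 1
Round 5: Cedarfen=43 Ironridge=37 → close Cedarfen (overflow 29)
  43÷1 = 43 each, +1 to first 0

Closure order: Greywater, Elkhorn, Briarlake, Ashgrove, Cedarfen
Last habitat: Ironridge with 80 animals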